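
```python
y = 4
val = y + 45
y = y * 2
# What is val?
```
Trace:
  y=4
  y=4, val=49
  y=8, val=49

Final answer: 49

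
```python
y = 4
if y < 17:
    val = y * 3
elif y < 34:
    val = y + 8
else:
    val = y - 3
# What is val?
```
Trace:
  y=4
  y=4, val=12

Final answer: 12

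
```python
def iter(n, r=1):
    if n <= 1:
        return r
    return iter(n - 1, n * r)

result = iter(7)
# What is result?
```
Call trace:
iter(n=7, r=1)
  iter(n=6, r=7)
    iter(n=5, r=42)
      iter(n=4, r=210)
        iter(n=3, r=840)
          iter(n=2, r=2520)
            iter(n=1, r=5040)
            -> return 5040
          -> return 5040
        -> return 5040
      -> return 5040
    -> return 5040
  -> return 5040
-> return 5040

Final answer: 5040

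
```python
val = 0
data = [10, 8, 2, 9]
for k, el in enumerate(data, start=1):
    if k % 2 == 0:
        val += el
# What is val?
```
Trace:
  val=0
  val=0, k=1, el=10
  val=8, k=2, el=8
  val=8, k=3, el=2
  val=17, k=4, el=9

Final answer: 17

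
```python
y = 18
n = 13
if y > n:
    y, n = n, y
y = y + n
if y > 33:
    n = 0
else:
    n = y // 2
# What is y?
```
Trace:
  y=18
  y=18, n=13
  y=13, n=18
  y=31, n=18
  y=31, n=15

Final answer: 31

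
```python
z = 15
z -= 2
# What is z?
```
Trace:
  z=15
  z=13

Final answer: 13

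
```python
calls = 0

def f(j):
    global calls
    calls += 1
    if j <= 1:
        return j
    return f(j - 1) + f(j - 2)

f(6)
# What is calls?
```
Call trace (a repeated sub-call is expanded the first time; later identical calls just restate its return value):
f(j=6)
  f(j=5)
    f(j=4)
      f(j=3)
        f(j=2)
          f(j=1)
          -> return 1
          f(j=0)
          -> return 0
        -> return 1
        f(j=1)
        -> return 1
      -> return 2
      f(j=2) -> return 1  (same call as traced above)
    -> return 3
    f(j=3) -> return 2  (same call as traced above)
  -> return 5
  f(j=4) -> return 3  (same call as traced above)
-> return 8

calls is incremented once per call, so count the calls in each subtree. Let C(j) = number of calls made by f(j).
C(0) = C(1) = 1 (base case, no recursion); C(j) = 1 + C(j - 1) + C(j - 2) otherwise.
C(2) = 1 + C(1) + C(0) = 1 + 1 + 1 = 3
C(3) = 1 + C(2) + C(1) = 1 + 3 + 1 = 5
C(4) = 1 + C(3) + C(2) = 1 + 5 + 3 = 9
C(5) = 1 + C(4) + C(3) = 1 + 9 + 5 = 15
C(6) = 1 + C(5) + C(4) = 1 + 15 + 9 = 25
calls = C(6) = 25

Final answer: 25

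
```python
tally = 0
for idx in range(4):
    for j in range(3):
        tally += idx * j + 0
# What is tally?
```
Trace:
  tally=0
  tally=0, idx=0, j=0
  tally=0, idx=0, j=1
  tally=0, idx=0, j=2
  tally=0, idx=1, j=0
  tally=1, idx=1, j=1
  tally=3, idx=1, j=2
  tally=3, idx=2, j=0
  tally=5, idx=2, j=1
  tally=9, idx=2, j=2
  tally=9, idx=3, j=0
  tally=12, idx=3, j=1
  tally=18, idx=3, j=2

Final answer: 18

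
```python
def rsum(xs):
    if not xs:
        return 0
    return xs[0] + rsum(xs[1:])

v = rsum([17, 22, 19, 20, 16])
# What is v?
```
Call trace:
rsum(xs=[17, 22, 19, 20, 16])
  rsum(xs=[22, 19, 20, 16])
    rsum(xs=[19, 20, 16])
      rsum(xs=[20, 16])
        rsum(xs=[16])
          rsum(xs=[])
          -> return 0
        -> return 16
      -> return 36
    -> return 55
  -> return 77
-> return 94

Final answer: 94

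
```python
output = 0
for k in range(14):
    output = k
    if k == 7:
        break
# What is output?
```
Trace:
  output=0
  output=0, k=0
  output=1, k=1
  output=2, k=2
  output=3, k=3
  output=4, k=4
  output=5, k=5
  output=6, k=6
  output=7, k=7

Final answer: 7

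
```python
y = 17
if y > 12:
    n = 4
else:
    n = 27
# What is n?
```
Trace:
  y=17
  y=17, n=4

Final answer: 4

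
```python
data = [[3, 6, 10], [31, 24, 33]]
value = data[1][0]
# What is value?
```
Trace:
  data=[[3, 6, 10], [31, 24, 33]]
  data=[[3, 6, 10], [31, 24, 33]], value=31

Final answer: 31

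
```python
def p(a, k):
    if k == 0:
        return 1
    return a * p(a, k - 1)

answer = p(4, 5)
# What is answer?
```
Call trace:
p(a=4, k=5)
  p(a=4, k=4)
    p(a=4, k=3)
      p(a=4, k=2)
        p(a=4, k=1)
          p(a=4, k=0)
          -> return 1
        -> return 4
      -> return 16
    -> return 64
  -> return 256
-> return 1024

Final answer: 1024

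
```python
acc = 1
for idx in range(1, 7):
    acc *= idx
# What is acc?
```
Trace:
  acc=1
  acc=1, idx=1
  acc=2, idx=2
  acc=6, idx=3
  acc=24, idx=4
  acc=120, idx=5
  acc=720, idx=6

Final answer: 720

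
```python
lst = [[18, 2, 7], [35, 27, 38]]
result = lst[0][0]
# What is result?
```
Trace:
  lst=[[18, 2, 7], [35, 27, 38]]
  lst=[[18, 2, 7], [35, 27, 38]], result=18

Final answer: 18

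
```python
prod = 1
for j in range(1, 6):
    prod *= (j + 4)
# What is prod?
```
Trace:
  prod=1
  prod=5, j=1
  prod=30, j=2
  prod=210, j=3
  prod=1680, j=4
  prod=15120, j=5

Final answer: 15120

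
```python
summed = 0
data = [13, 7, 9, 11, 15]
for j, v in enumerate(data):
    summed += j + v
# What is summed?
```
Trace:
  summed=0
  summed=13, j=0, v=13
  summed=21, j=1, v=7
  summed=32, j=2, v=9
  summed=46, j=3, v=11
  summed=65, j=4, v=15

Final answer: 65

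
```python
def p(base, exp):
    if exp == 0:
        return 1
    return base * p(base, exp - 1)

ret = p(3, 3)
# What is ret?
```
Call trace:
p(base=3, exp=3)
  p(base=3, exp=2)
    p(base=3, exp=1)
      p(base=3, exp=0)
      -> return 1
    -> return 3
  -> return 9
-> return 27

Final answer: 27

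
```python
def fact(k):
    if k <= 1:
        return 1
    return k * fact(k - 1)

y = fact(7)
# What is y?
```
Call trace:
fact(k=7)
  fact(k=6)
    fact(k=5)
      fact(k=4)
        fact(k=3)
          fact(k=2)
            fact(k=1)
            -> return 1
          -> return 2
        -> return 6
      -> return 24
    -> return 120
  -> return 720
-> return 5040

Final answer: 5040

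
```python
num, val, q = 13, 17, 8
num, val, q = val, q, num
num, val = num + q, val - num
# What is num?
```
Trace:
  num=13, val=17, q=8
  num=17, val=8, q=13
  num=30, val=-9, q=13

Final answer: 30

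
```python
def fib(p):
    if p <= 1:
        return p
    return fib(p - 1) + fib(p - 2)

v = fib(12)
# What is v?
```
Call trace (a repeated sub-call is expanded the first time; later identical calls just restate its return value):
fib(p=12)
  fib(p=11)
    fib(p=10)
      fib(p=9)
        fib(p=8)
          fib(p=7)
            fib(p=6)
              fib(p=5)
                fib(p=4)
                  fib(p=3)
                    fib(p=2)
                      fib(p=1)
                      -> return 1
                      fib(p=0)
                      -> return 0
                    -> return 1
                    fib(p=1)
                    -> return 1
                  -> return 2
                  fib(p=2) -> return 1  (same call as traced above)
                -> return 3
                fib(p=3) -> return 2  (same call as traced above)
              -> return 5
              fib(p=4) -> return 3  (same call as traced above)
            -> return 8
            fib(p=5) -> return 5  (same call as traced above)
          -> return 13
          fib(p=6) -> return 8  (same call as traced above)
        -> return 21
        fib(p=7) -> return 13  (same call as traced above)
      -> return 34
      fib(p=8) -> return 21  (same call as traced above)
    -> return 55
    fib(p=9) -> return 34  (same call as traced above)
  -> return 89
  fib(p=10) -> return 55  (same call as traced above)
-> return 144

Final answer: 144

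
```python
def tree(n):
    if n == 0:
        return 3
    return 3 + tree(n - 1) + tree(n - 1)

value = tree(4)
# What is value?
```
Call trace (a repeated sub-call is expanded the first time; later identical calls just restate its return value):
tree(n=4)
  tree(n=3)
    tree(n=2)
      tree(n=1)
        tree(n=0)
        -> return 3
        tree(n=0)
        -> return 3
      -> return 9
      tree(n=1) -> return 9  (same call as traced above)
    -> return 21
    tree(n=2) -> return 21  (same call as traced above)
  -> return 45
  tree(n=3) -> return 45  (same call as traced above)
-> return 93

Final answer: 93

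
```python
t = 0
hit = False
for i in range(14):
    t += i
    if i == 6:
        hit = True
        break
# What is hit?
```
Trace:
  t=0
  t=0, hit=False
  t=0, hit=False, i=0
  t=1, hit=False, i=1
  t=3, hit=False, i=2
  t=6, hit=False, i=3
  t=10, hit=False, i=4
  t=15, hit=False, i=5
  t=21, hit=True, i=6

Final answer: True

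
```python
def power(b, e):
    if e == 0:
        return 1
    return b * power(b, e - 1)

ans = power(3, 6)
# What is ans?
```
Call trace:
power(b=3, e=6)
  power(b=3, e=5)
    power(b=3, e=4)
      power(b=3, e=3)
        power(b=3, e=2)
          power(b=3, e=1)
            power(b=3, e=0)
            -> return 1
          -> return 3
        -> return 9
      -> return 27
    -> return 81
  -> return 243
-> return 729

Final answer: 729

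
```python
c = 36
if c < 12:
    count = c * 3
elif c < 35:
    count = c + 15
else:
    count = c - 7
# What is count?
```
Trace:
  c=36
  c=36, count=29

Final answer: 29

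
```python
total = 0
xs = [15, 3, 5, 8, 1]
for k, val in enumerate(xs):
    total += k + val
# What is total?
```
Trace:
  total=0
  total=15, k=0, val=15
  total=19, k=1, val=3
  total=26, k=2, val=5
  total=37, k=3, val=8
  total=42, k=4, val=1

Final answer: 42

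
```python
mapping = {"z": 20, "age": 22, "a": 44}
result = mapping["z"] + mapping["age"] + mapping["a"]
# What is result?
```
Trace:
  mapping={'z': 20, 'age': 22, 'a': 44}
  mapping={'z': 20, 'age': 22, 'a': 44}, result=86

Final answer: 86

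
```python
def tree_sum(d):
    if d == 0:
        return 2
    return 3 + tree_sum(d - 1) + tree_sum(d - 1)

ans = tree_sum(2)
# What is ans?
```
Call trace (a repeated sub-call is expanded the first time; later identical calls just restate its return value):
tree_sum(d=2)
  tree_sum(d=1)
    tree_sum(d=0)
    -> return 2
    tree_sum(d=0)
    -> return 2
  -> return 7
  tree_sum(d=1) -> return 7  (same call as traced above)
-> return 17

Final answer: 17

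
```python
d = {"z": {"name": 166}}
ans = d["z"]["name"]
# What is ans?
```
Trace:
  d={'z': {'name': 166}}
  d={'z': {'name': 166}}, ans=166

Final answer: 166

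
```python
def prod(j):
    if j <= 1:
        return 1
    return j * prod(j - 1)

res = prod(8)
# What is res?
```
Call trace:
prod(j=8)
  prod(j=7)
    prod(j=6)
      prod(j=5)
        prod(j=4)
          prod(j=3)
            prod(j=2)
              prod(j=1)
              -> return 1
            -> return 2
          -> return 6
        -> return 24
      -> return 120
    -> return 720
  -> return 5040
-> return 40320

Final answer: 40320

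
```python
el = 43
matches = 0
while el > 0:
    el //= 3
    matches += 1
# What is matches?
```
Trace:
  el=43
  el=43, matches=0
  el=14, matches=1
  el=4, matches=2
  el=1, matches=3
  el=0, matches=4

Final answer: 4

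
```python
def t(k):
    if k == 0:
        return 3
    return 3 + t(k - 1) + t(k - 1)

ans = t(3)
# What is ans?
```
Call trace (a repeated sub-call is expanded the first time; later identical calls just restate its return value):
t(k=3)
  t(k=2)
    t(k=1)
      t(k=0)
      -> return 3
      t(k=0)
      -> return 3
    -> return 9
    t(k=1) -> return 9  (same call as traced above)
  -> return 21
  t(k=2) -> return 21  (same call as traced above)
-> return 45

Final answer: 45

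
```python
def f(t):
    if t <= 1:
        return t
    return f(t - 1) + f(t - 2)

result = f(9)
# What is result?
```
Call trace (a repeated sub-call is expanded the first time; later identical calls just restate its return value):
f(t=9)
  f(t=8)
    f(t=7)
      f(t=6)
        f(t=5)
          f(t=4)
            f(t=3)
              f(t=2)
                f(t=1)
                -> return 1
                f(t=0)
                -> return 0
              -> return 1
              f(t=1)
              -> return 1
            -> return 2
            f(t=2) -> return 1  (same call as traced above)
          -> return 3
          f(t=3) -> return 2  (same call as traced above)
        -> return 5
        f(t=4) -> return 3  (same call as traced above)
      -> return 8
      f(t=5) -> return 5  (same call as traced above)
    -> return 13
    f(t=6) -> return 8  (same call as traced above)
  -> return 21
  f(t=7) -> return 13  (same call as traced above)
-> return 34

Final answer: 34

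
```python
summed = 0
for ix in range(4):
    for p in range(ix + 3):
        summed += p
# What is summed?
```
Trace:
  summed=0
  summed=0, ix=0, p=0
  summed=1, ix=0, p=1
  summed=3, ix=0, p=2
  summed=3, ix=1, p=0
  summed=4, ix=1, p=1
  summed=6, ix=1, p=2
  summed=9, ix=1, p=3
  summed=9, ix=2, p=0
  summed=10, ix=2, p=1
  summed=12, ix=2, p=2
  summed=15, ix=2, p=3
  summed=19, ix=2, p=4
  summed=19, ix=3, p=0
  summed=20, ix=3, p=1
  summed=22, ix=3, p=2
  summed=25, ix=3, p=3
  summed=29, ix=3, p=4
  summed=34, ix=3, p=5

Final answer: 34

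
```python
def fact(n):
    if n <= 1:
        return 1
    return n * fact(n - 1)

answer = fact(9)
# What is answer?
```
Call trace:
fact(n=9)
  fact(n=8)
    fact(n=7)
      fact(n=6)
        fact(n=5)
          fact(n=4)
            fact(n=3)
              fact(n=2)
                fact(n=1)
                -> return 1
              -> return 2
            -> return 6
          -> return 24
        -> return 120
      -> return 720
    -> return 5040
  -> return 40320
-> return 362880

Final answer: 362880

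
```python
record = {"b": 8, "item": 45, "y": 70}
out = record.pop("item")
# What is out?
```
Trace:
  record={'b': 8, 'item': 45, 'y': 70}
  record={'b': 8, 'y': 70}, out=45

Final answer: 45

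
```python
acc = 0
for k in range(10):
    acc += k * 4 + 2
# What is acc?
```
Trace:
  acc=0
  acc=2, k=0
  acc=8, k=1
  acc=18, k=2
  acc=32, k=3
  acc=50, k=4
  acc=72, k=5
  acc=98, k=6
  acc=128, k=7
  acc=162, k=8
  acc=200, k=9

Final answer: 200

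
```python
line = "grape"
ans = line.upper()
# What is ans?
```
Trace:
  line='grape'
  line='grape', ans='GRAPE'

Final answer: 'GRAPE'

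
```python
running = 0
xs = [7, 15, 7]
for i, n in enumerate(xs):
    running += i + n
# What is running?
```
Trace:
  running=0
  running=7, i=0, n=7
  running=23, i=1, n=15
  running=32, i=2, n=7

Final answer: 32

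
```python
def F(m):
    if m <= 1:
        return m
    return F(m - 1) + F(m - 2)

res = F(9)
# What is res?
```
Call trace (a repeated sub-call is expanded the first time; later identical calls just restate its return value):
F(m=9)
  F(m=8)
    F(m=7)
      F(m=6)
        F(m=5)
          F(m=4)
            F(m=3)
              F(m=2)
                F(m=1)
                -> return 1
                F(m=0)
                -> return 0
              -> return 1
              F(m=1)
              -> return 1
            -> return 2
            F(m=2) -> return 1  (same call as traced above)
          -> return 3
          F(m=3) -> return 2  (same call as traced above)
        -> return 5
        F(m=4) -> return 3  (same call as traced above)
      -> return 8
      F(m=5) -> return 5  (same call as traced above)
    -> return 13
    F(m=6) -> return 8  (same call as traced above)
  -> return 21
  F(m=7) -> return 13  (same call as traced above)
-> return 34

Final answer: 34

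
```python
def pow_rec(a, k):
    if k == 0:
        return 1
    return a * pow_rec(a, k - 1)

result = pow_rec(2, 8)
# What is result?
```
Call trace:
pow_rec(a=2, k=8)
  pow_rec(a=2, k=7)
    pow_rec(a=2, k=6)
      pow_rec(a=2, k=5)
        pow_rec(a=2, k=4)
          pow_rec(a=2, k=3)
            pow_rec(a=2, k=2)
              pow_rec(a=2, k=1)
                pow_rec(a=2, k=0)
                -> return 1
              -> return 2
            -> return 4
          -> return 8
        -> return 16
      -> return 32
    -> return 64
  -> return 128
-> return 256

Final answer: 256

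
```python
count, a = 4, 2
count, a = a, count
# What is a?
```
Trace:
  count=4, a=2
  count=2, a=4

Final answer: 4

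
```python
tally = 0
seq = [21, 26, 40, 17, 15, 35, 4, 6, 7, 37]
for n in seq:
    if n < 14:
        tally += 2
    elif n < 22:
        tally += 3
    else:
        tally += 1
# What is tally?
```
Trace:
  tally=0
  tally=3, n=21
  tally=4, n=26
  tally=5, n=40
  tally=8, n=17
  tally=11, n=15
  tally=12, n=35
  tally=14, n=4
  tally=16, n=6
  tally=18, n=7
  tally=19, n=37

Final answer: 19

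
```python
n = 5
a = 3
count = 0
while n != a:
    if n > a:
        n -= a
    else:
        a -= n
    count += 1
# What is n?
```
Trace:
  n=5
  n=5, a=3
  n=5, a=3, count=0
  n=2, a=3, count=1
  n=2, a=1, count=2
  n=1, a=1, count=3

Final answer: 1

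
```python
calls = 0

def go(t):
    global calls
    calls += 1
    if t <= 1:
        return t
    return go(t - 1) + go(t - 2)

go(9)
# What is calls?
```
Call trace (a repeated sub-call is expanded the first time; later identical calls just restate its return value):
go(t=9)
  go(t=8)
    go(t=7)
      go(t=6)
        go(t=5)
          go(t=4)
            go(t=3)
              go(t=2)
                go(t=1)
                -> return 1
                go(t=0)
                -> return 0
              -> return 1
              go(t=1)
              -> return 1
            -> return 2
            go(t=2) -> return 1  (same call as traced above)
          -> return 3
          go(t=3) -> return 2  (same call as traced above)
        -> return 5
        go(t=4) -> return 3  (same call as traced above)
      -> return 8
      go(t=5) -> return 5  (same call as traced above)
    -> return 13
    go(t=6) -> return 8  (same call as traced above)
  -> return 21
  go(t=7) -> return 13  (same call as traced above)
-> return 34

calls is incremented once per call, so count the calls in each subtree. Let C(t) = number of calls made by go(t).
C(0) = C(1) = 1 (base case, no recursion); C(t) = 1 + C(t - 1) + C(t - 2) otherwise.
C(2) = 1 + C(1) + C(0) = 1 + 1 + 1 = 3
C(3) = 1 + C(2) + C(1) = 1 + 3 + 1 = 5
C(4) = 1 + C(3) + C(2) = 1 + 5 + 3 = 9
C(5) = 1 + C(4) + C(3) = 1 + 9 + 5 = 15
C(6) = 1 + C(5) + C(4) = 1 + 15 + 9 = 25
C(7) = 1 + C(6) + C(5) = 1 + 25 + 15 = 41
C(8) = 1 + C(7) + C(6) = 1 + 41 + 25 = 67
C(9) = 1 + C(8) + C(7) = 1 + 67 + 41 = 109
calls = C(9) = 109

Final answer: 109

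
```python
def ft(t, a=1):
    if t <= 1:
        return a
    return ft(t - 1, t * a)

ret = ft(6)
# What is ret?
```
Call trace:
ft(t=6, a=1)
  ft(t=5, a=6)
    ft(t=4, a=30)
      ft(t=3, a=120)
        ft(t=2, a=360)
          ft(t=1, a=720)
          -> return 720
        -> return 720
      -> return 720
    -> return 720
  -> return 720
-> return 720

Final answer: 720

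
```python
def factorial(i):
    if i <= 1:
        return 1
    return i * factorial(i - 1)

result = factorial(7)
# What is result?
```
Call trace:
factorial(i=7)
  factorial(i=6)
    factorial(i=5)
      factorial(i=4)
        factorial(i=3)
          factorial(i=2)
            factorial(i=1)
            -> return 1
          -> return 2
        -> return 6
      -> return 24
    -> return 120
  -> return 720
-> return 5040

Final answer: 5040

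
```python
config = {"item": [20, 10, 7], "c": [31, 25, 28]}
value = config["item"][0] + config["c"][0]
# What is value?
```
Trace:
  config={'item': [20, 10, 7], 'c': [31, 25, 28]}
  config={'item': [20, 10, 7], 'c': [31, 25, 28]}, value=51

Final answer: 51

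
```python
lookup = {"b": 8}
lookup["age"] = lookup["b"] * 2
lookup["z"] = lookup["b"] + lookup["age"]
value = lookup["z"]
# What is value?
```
Trace:
  lookup={'b': 8}
  lookup={'b': 8, 'age': 16}
  lookup={'b': 8, 'age': 16, 'z': 24}
  lookup={'b': 8, 'age': 16, 'z': 24}, value=24

Final answer: 24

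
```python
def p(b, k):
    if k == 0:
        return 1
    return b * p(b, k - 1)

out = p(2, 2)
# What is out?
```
Call trace:
p(b=2, k=2)
  p(b=2, k=1)
    p(b=2, k=0)
    -> return 1
  -> return 2
-> return 4

Final answer: 4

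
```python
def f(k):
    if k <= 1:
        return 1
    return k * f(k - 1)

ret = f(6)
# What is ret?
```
Call trace:
f(k=6)
  f(k=5)
    f(k=4)
      f(k=3)
        f(k=2)
          f(k=1)
          -> return 1
        -> return 2
      -> return 6
    -> return 24
  -> return 120
-> return 720

Final answer: 720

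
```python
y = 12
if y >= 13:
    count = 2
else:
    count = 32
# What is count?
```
Trace:
  y=12
  y=12, count=32

Final answer: 32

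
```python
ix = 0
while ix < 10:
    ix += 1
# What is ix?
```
Trace:
  ix=0
  ix=1
  ix=2
  ix=3
  ix=4
  ix=5
  ix=6
  ix=7
  ix=8
  ix=9
  ix=10

Final answer: 10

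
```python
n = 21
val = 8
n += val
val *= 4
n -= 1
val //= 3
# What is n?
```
Trace:
  n=21
  n=21, val=8
  n=29, val=8
  n=29, val=32
  n=28, val=32
  n=28, val=10

Final answer: 28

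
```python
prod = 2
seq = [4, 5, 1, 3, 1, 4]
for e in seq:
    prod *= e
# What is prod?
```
Trace:
  prod=2
  prod=8, e=4
  prod=40, e=5
  prod=40, e=1
  prod=120, e=3
  prod=120, e=1
  prod=480, e=4

Final answer: 480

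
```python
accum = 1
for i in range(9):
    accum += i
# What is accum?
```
Trace:
  accum=1
  accum=1, i=0
  accum=2, i=1
  accum=4, i=2
  accum=7, i=3
  accum=11, i=4
  accum=16, i=5
  accum=22, i=6
  accum=29, i=7
  accum=37, i=8

Final answer: 37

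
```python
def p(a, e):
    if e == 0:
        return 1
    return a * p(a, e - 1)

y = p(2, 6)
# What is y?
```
Call trace:
p(a=2, e=6)
  p(a=2, e=5)
    p(a=2, e=4)
      p(a=2, e=3)
        p(a=2, e=2)
          p(a=2, e=1)
            p(a=2, e=0)
            -> return 1
          -> return 2
        -> return 4
      -> return 8
    -> return 16
  -> return 32
-> return 64

Final answer: 64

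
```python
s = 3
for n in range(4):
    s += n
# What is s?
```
Trace:
  s=3
  s=3, n=0
  s=4, n=1
  s=6, n=2
  s=9, n=3

Final answer: 9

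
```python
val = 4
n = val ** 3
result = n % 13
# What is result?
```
Trace:
  val=4
  val=4, n=64
  val=4, n=64, result=12

Final answer: 12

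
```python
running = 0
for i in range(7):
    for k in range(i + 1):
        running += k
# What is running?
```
Trace:
  running=0
  running=0, i=0, k=0
  running=0, i=1, k=0
  running=1, i=1, k=1
  running=1, i=2, k=0
  running=2, i=2, k=1
  running=4, i=2, k=2
  running=4, i=3, k=0
  running=5, i=3, k=1
  running=7, i=3, k=2
  running=10, i=3, k=3
  running=10, i=4, k=0
  running=11, i=4, k=1
  running=13, i=4, k=2
  running=16, i=4, k=3
  running=20, i=4, k=4
  running=20, i=5, k=0
  running=21, i=5, k=1
  running=23, i=5, k=2
  running=26, i=5, k=3
  running=30, i=5, k=4
  running=35, i=5, k=5
  running=35, i=6, k=0
  running=36, i=6, k=1
  running=38, i=6, k=2
  running=41, i=6, k=3
  running=45, i=6, k=4
  running=50, i=6, k=5
  running=56, i=6, k=6

Final answer: 56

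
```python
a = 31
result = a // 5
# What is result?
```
Trace:
  a=31
  a=31, result=6

Final answer: 6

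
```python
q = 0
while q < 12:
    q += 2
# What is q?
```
Trace:
  q=0
  q=2
  q=4
  q=6
  q=8
  q=10
  q=12

Final answer: 12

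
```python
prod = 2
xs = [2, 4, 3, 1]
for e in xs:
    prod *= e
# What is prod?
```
Trace:
  prod=2
  prod=4, e=2
  prod=16, e=4
  prod=48, e=3
  prod=48, e=1

Final answer: 48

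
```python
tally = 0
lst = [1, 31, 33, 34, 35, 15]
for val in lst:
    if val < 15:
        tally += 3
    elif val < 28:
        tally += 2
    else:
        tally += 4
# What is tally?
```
Trace:
  tally=0
  tally=3, val=1
  tally=7, val=31
  tally=11, val=33
  tally=15, val=34
  tally=19, val=35
  tally=21, val=15

Final answer: 21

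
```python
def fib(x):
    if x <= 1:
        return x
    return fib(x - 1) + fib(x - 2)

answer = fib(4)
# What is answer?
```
Call trace (a repeated sub-call is expanded the first time; later identical calls just restate its return value):
fib(x=4)
  fib(x=3)
    fib(x=2)
      fib(x=1)
      -> return 1
      fib(x=0)
      -> return 0
    -> return 1
    fib(x=1)
    -> return 1
  -> return 2
  fib(x=2) -> return 1  (same call as traced above)
-> return 3

Final answer: 3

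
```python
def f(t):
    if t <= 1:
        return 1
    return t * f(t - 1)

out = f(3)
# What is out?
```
Call trace:
f(t=3)
  f(t=2)
    f(t=1)
    -> return 1
  -> return 2
-> return 6

Final answer: 6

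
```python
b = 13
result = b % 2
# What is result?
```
Trace:
  b=13
  b=13, result=1

Final answer: 1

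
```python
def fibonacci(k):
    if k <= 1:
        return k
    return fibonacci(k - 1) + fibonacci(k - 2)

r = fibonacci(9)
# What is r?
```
Call trace (a repeated sub-call is expanded the first time; later identical calls just restate its return value):
fibonacci(k=9)
  fibonacci(k=8)
    fibonacci(k=7)
      fibonacci(k=6)
        fibonacci(k=5)
          fibonacci(k=4)
            fibonacci(k=3)
              fibonacci(k=2)
                fibonacci(k=1)
                -> return 1
                fibonacci(k=0)
                -> return 0
              -> return 1
              fibonacci(k=1)
              -> return 1
            -> return 2
            fibonacci(k=2) -> return 1  (same call as traced above)
          -> return 3
          fibonacci(k=3) -> return 2  (same call as traced above)
        -> return 5
        fibonacci(k=4) -> return 3  (same call as traced above)
      -> return 8
      fibonacci(k=5) -> return 5  (same call as traced above)
    -> return 13
    fibonacci(k=6) -> return 8  (same call as traced above)
  -> return 21
  fibonacci(k=7) -> return 13  (same call as traced above)
-> return 34

Final answer: 34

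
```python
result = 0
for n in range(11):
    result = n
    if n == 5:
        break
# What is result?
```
Trace:
  result=0
  result=0, n=0
  result=1, n=1
  result=2, n=2
  result=3, n=3
  result=4, n=4
  result=5, n=5

Final answer: 5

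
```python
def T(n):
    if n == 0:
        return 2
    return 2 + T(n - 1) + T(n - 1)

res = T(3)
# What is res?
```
Call trace (a repeated sub-call is expanded the first time; later identical calls just restate its return value):
T(n=3)
  T(n=2)
    T(n=1)
      T(n=0)
      -> return 2
      T(n=0)
      -> return 2
    -> return 6
    T(n=1) -> return 6  (same call as traced above)
  -> return 14
  T(n=2) -> return 14  (same call as traced above)
-> return 30

Final answer: 30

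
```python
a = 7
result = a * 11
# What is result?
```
Trace:
  a=7
  a=7, result=77

Final answer: 77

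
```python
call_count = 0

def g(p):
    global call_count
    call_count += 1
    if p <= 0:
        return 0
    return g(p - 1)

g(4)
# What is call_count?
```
Call trace:
g(p=4)
  g(p=3)
    g(p=2)
      g(p=1)
        g(p=0)
        -> return 0
      -> return 0
    -> return 0
  -> return 0
-> return 0

call_count is incremented once per call. g is entered once for each p = 4, 3, 2, 1, 0 (the p <= 0 call returns without recursing), i.e. 4 + 1 calls.
call_count = 5

Final answer: 5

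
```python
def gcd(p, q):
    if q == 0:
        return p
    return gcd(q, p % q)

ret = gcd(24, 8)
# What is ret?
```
Call trace:
gcd(p=24, q=8)
  gcd(p=8, q=0)
  -> return 8
-> return 8

Final answer: 8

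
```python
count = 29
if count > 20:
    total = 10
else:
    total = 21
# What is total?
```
Trace:
  count=29
  count=29, total=10

Final answer: 10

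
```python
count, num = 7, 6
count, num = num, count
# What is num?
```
Trace:
  count=7, num=6
  count=6, num=7

Final answer: 7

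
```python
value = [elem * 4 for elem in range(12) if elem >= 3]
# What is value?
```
Trace:
  elem=0
  elem=1
  elem=2
  elem=3
  elem=4
  elem=5
  elem=6
  elem=7
  elem=8
  elem=9
  elem=10
  elem=11
  value=[12, 16, 20, 24, 28, 32, 36, 40, 44]

Final answer: [12, 16, 20, 24, 28, 32, 36, 40, 44]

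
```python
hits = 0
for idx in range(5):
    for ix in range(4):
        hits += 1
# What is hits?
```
Trace:
  hits=0
  hits=1, idx=0, ix=0
  hits=2, idx=0, ix=1
  hits=3, idx=0, ix=2
  hits=4, idx=0, ix=3
  hits=5, idx=1, ix=0
  hits=6, idx=1, ix=1
  hits=7, idx=1, ix=2
  hits=8, idx=1, ix=3
  hits=9, idx=2, ix=0
  hits=10, idx=2, ix=1
  hits=11, idx=2, ix=2
  hits=12, idx=2, ix=3
  hits=13, idx=3, ix=0
  hits=14, idx=3, ix=1
  hits=15, idx=3, ix=2
  hits=16, idx=3, ix=3
  hits=17, idx=4, ix=0
  hits=18, idx=4, ix=1
  hits=19, idx=4, ix=2
  hits=20, idx=4, ix=3

Final answer: 20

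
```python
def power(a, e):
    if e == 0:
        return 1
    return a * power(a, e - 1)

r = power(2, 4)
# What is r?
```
Call trace:
power(a=2, e=4)
  power(a=2, e=3)
    power(a=2, e=2)
      power(a=2, e=1)
        power(a=2, e=0)
        -> return 1
      -> return 2
    -> return 4
  -> return 8
-> return 16

Final answer: 16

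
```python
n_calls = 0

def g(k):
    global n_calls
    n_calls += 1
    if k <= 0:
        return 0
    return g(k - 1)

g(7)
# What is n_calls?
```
Call trace:
g(k=7)
  g(k=6)
    g(k=5)
      g(k=4)
        g(k=3)
          g(k=2)
            g(k=1)
              g(k=0)
              -> return 0
            -> return 0
          -> return 0
        -> return 0
      -> return 0
    -> return 0
  -> return 0
-> return 0

n_calls is incremented once per call. g is entered once for each k = 7, 6, 5, 4, 3, 2, 1, 0 (the k <= 0 call returns without recursing), i.e. 7 + 1 calls.
n_calls = 8

Final answer: 8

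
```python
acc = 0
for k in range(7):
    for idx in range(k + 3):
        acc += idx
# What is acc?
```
Trace:
  acc=0
  acc=0, k=0, idx=0
  acc=1, k=0, idx=1
  acc=3, k=0, idx=2
  acc=3, k=1, idx=0
  acc=4, k=1, idx=1
  acc=6, k=1, idx=2
  acc=9, k=1, idx=3
  acc=9, k=2, idx=0
  acc=10, k=2, idx=1
  acc=12, k=2, idx=2
  acc=15, k=2, idx=3
  acc=19, k=2, idx=4
  acc=19, k=3, idx=0
  acc=20, k=3, idx=1
  acc=22, k=3, idx=2
  acc=25, k=3, idx=3
  acc=29, k=3, idx=4
  acc=34, k=3, idx=5
  acc=34, k=4, idx=0
  acc=35, k=4, idx=1
  acc=37, k=4, idx=2
  acc=40, k=4, idx=3
  acc=44, k=4, idx=4
  acc=49, k=4, idx=5
  acc=55, k=4, idx=6
  acc=55, k=5, idx=0
  acc=56, k=5, idx=1
  acc=58, k=5, idx=2
  acc=61, k=5, idx=3
  acc=65, k=5, idx=4
  acc=70, k=5, idx=5
  acc=76, k=5, idx=6
  acc=83, k=5, idx=7
  acc=83, k=6, idx=0
  acc=84, k=6, idx=1
  acc=86, k=6, idx=2
  acc=89, k=6, idx=3
  acc=93, k=6, idx=4
  acc=98, k=6, idx=5
  acc=104, k=6, idx=6
  acc=111, k=6, idx=7
  acc=119, k=6, idx=8

Final answer: 119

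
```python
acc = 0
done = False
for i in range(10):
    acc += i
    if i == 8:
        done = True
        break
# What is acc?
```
Trace:
  acc=0
  acc=0, done=False
  acc=0, done=False, i=0
  acc=1, done=False, i=1
  acc=3, done=False, i=2
  acc=6, done=False, i=3
  acc=10, done=False, i=4
  acc=15, done=False, i=5
  acc=21, done=False, i=6
  acc=28, done=False, i=7
  acc=36, done=True, i=8

Final answer: 36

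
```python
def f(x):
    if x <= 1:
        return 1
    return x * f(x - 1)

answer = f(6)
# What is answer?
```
Call trace:
f(x=6)
  f(x=5)
    f(x=4)
      f(x=3)
        f(x=2)
          f(x=1)
          -> return 1
        -> return 2
      -> return 6
    -> return 24
  -> return 120
-> return 720

Final answer: 720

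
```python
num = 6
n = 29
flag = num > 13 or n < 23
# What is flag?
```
Trace:
  num=6
  num=6, n=29
  num=6, n=29, flag=False

Final answer: False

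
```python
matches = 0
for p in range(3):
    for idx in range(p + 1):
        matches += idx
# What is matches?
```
Trace:
  matches=0
  matches=0, p=0, idx=0
  matches=0, p=1, idx=0
  matches=1, p=1, idx=1
  matches=1, p=2, idx=0
  matches=2, p=2, idx=1
  matches=4, p=2, idx=2

Final answer: 4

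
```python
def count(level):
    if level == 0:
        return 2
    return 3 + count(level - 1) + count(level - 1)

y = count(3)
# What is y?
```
Call trace (a repeated sub-call is expanded the first time; later identical calls just restate its return value):
count(level=3)
  count(level=2)
    count(level=1)
      count(level=0)
      -> return 2
      count(level=0)
      -> return 2
    -> return 7
    count(level=1) -> return 7  (same call as traced above)
  -> return 17
  count(level=2) -> return 17  (same call as traced above)
-> return 37

Final answer: 37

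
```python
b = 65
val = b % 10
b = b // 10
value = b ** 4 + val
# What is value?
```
Trace:
  b=65
  b=65, val=5
  b=6, val=5
  b=6, val=5, value=1301

Final answer: 1301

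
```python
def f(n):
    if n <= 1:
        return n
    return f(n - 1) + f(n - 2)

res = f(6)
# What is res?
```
Call trace (a repeated sub-call is expanded the first time; later identical calls just restate its return value):
f(n=6)
  f(n=5)
    f(n=4)
      f(n=3)
        f(n=2)
          f(n=1)
          -> return 1
          f(n=0)
          -> return 0
        -> return 1
        f(n=1)
        -> return 1
      -> return 2
      f(n=2) -> return 1  (same call as traced above)
    -> return 3
    f(n=3) -> return 2  (same call as traced above)
  -> return 5
  f(n=4) -> return 3  (same call as traced above)
-> return 8

Final answer: 8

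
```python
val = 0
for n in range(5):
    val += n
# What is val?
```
Trace:
  val=0
  val=0, n=0
  val=1, n=1
  val=3, n=2
  val=6, n=3
  val=10, n=4

Final answer: 10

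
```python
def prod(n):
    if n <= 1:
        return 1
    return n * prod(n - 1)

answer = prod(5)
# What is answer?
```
Call trace:
prod(n=5)
  prod(n=4)
    prod(n=3)
      prod(n=2)
        prod(n=1)
        -> return 1
      -> return 2
    -> return 6
  -> return 24
-> return 120

Final answer: 120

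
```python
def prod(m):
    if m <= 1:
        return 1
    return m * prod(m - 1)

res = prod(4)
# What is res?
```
Call trace:
prod(m=4)
  prod(m=3)
    prod(m=2)
      prod(m=1)
      -> return 1
    -> return 2
  -> return 6
-> return 24

Final answer: 24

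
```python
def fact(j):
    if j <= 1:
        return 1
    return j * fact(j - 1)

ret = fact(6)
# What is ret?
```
Call trace:
fact(j=6)
  fact(j=5)
    fact(j=4)
      fact(j=3)
        fact(j=2)
          fact(j=1)
          -> return 1
        -> return 2
      -> return 6
    -> return 24
  -> return 120
-> return 720

Final answer: 720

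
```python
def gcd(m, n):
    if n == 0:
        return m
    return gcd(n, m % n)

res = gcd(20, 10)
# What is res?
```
Call trace:
gcd(m=20, n=10)
  gcd(m=10, n=0)
  -> return 10
-> return 10

Final answer: 10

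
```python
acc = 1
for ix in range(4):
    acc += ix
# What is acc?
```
Trace:
  acc=1
  acc=1, ix=0
  acc=2, ix=1
  acc=4, ix=2
  acc=7, ix=3

Final answer: 7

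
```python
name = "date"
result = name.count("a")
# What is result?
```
Trace:
  name='date'
  name='date', result=1

Final answer: 1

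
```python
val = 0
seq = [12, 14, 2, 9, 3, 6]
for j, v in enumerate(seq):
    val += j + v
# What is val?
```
Trace:
  val=0
  val=12, j=0, v=12
  val=27, j=1, v=14
  val=31, j=2, v=2
  val=43, j=3, v=9
  val=50, j=4, v=3
  val=61, j=5, v=6

Final answer: 61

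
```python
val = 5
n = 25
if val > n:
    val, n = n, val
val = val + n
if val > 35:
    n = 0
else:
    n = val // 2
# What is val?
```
Trace:
  val=5
  val=5, n=25
  val=5, n=25
  val=30, n=25
  val=30, n=15

Final answer: 30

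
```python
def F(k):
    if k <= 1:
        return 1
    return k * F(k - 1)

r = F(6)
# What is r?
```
Call trace:
F(k=6)
  F(k=5)
    F(k=4)
      F(k=3)
        F(k=2)
          F(k=1)
          -> return 1
        -> return 2
      -> return 6
    -> return 24
  -> return 120
-> return 720

Final answer: 720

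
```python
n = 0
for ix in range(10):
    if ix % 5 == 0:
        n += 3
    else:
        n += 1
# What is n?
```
Trace:
  n=0
  n=3, ix=0
  n=4, ix=1
  n=5, ix=2
  n=6, ix=3
  n=7, ix=4
  n=10, ix=5
  n=11, ix=6
  n=12, ix=7
  n=13, ix=8
  n=14, ix=9

Final answer: 14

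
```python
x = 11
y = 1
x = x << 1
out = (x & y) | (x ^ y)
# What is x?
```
Trace:
  x=11
  x=11, y=1
  x=22, y=1
  x=22, y=1, out=23

Final answer: 22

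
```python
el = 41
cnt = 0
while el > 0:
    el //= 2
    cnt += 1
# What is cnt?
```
Trace:
  el=41
  el=41, cnt=0
  el=20, cnt=1
  el=10, cnt=2
  el=5, cnt=3
  el=2, cnt=4
  el=1, cnt=5
  el=0, cnt=6

Final answer: 6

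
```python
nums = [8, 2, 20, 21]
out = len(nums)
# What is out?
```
Trace:
  nums=[8, 2, 20, 21]
  nums=[8, 2, 20, 21], out=4

Final answer: 4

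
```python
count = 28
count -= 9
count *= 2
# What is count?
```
Trace:
  count=28
  count=19
  count=38

Final answer: 38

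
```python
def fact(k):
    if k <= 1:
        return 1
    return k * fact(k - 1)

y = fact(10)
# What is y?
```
Call trace:
fact(k=10)
  fact(k=9)
    fact(k=8)
      fact(k=7)
        fact(k=6)
          fact(k=5)
            fact(k=4)
              fact(k=3)
                fact(k=2)
                  fact(k=1)
                  -> return 1
                -> return 2
              -> return 6
            -> return 24
          -> return 120
        -> return 720
      -> return 5040
    -> return 40320
  -> return 362880
-> return 3628800

Final answer: 3628800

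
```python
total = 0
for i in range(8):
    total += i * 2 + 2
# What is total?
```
Trace:
  total=0
  total=2, i=0
  total=6, i=1
  total=12, i=2
  total=20, i=3
  total=30, i=4
  total=42, i=5
  total=56, i=6
  total=72, i=7

Final answer: 72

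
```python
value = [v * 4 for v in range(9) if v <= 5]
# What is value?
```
Trace:
  v=0
  v=1
  v=2
  v=3
  v=4
  v=5
  v=6
  v=7
  v=8
  value=[0, 4, 8, 12, 16, 20]

Final answer: [0, 4, 8, 12, 16, 20]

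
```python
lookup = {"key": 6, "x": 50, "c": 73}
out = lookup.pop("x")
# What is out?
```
Trace:
  lookup={'key': 6, 'x': 50, 'c': 73}
  lookup={'key': 6, 'c': 73}, out=50

Final answer: 50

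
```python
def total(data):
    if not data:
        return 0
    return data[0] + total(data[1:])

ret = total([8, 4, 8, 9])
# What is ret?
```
Call trace:
total(data=[8, 4, 8, 9])
  total(data=[4, 8, 9])
    total(data=[8, 9])
      total(data=[9])
        total(data=[])
        -> return 0
      -> return 9
    -> return 17
  -> return 21
-> return 29

Final answer: 29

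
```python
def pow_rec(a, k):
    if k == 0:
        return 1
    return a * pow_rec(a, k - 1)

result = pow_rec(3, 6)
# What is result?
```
Call trace:
pow_rec(a=3, k=6)
  pow_rec(a=3, k=5)
    pow_rec(a=3, k=4)
      pow_rec(a=3, k=3)
        pow_rec(a=3, k=2)
          pow_rec(a=3, k=1)
            pow_rec(a=3, k=0)
            -> return 1
          -> return 3
        -> return 9
      -> return 27
    -> return 81
  -> return 243
-> return 729

Final answer: 729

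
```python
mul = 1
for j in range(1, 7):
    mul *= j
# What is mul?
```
Trace:
  mul=1
  mul=1, j=1
  mul=2, j=2
  mul=6, j=3
  mul=24, j=4
  mul=120, j=5
  mul=720, j=6

Final answer: 720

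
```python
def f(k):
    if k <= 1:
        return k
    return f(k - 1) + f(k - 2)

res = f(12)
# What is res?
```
Call trace (a repeated sub-call is expanded the first time; later identical calls just restate its return value):
f(k=12)
  f(k=11)
    f(k=10)
      f(k=9)
        f(k=8)
          f(k=7)
            f(k=6)
              f(k=5)
                f(k=4)
                  f(k=3)
                    f(k=2)
                      f(k=1)
                      -> return 1
                      f(k=0)
                      -> return 0
                    -> return 1
                    f(k=1)
                    -> return 1
                  -> return 2
                  f(k=2) -> return 1  (same call as traced above)
                -> return 3
                f(k=3) -> return 2  (same call as traced above)
              -> return 5
              f(k=4) -> return 3  (same call as traced above)
            -> return 8
            f(k=5) -> return 5  (same call as traced above)
          -> return 13
          f(k=6) -> return 8  (same call as traced above)
        -> return 21
        f(k=7) -> return 13  (same call as traced above)
      -> return 34
      f(k=8) -> return 21  (same call as traced above)
    -> return 55
    f(k=9) -> return 34  (same call as traced above)
  -> return 89
  f(k=10) -> return 55  (same call as traced above)
-> return 144

Final answer: 144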